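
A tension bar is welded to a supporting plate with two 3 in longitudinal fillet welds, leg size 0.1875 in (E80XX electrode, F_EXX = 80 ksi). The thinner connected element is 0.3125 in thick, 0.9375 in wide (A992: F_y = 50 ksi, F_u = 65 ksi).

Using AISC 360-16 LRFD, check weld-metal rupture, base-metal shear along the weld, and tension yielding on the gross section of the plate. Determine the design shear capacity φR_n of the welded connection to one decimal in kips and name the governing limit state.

13.2 kips (gross-section yield governs)

Weld metal: throat = 0.707×0.1875 = 0.13256 in, L = 2×3 = 6 in. φR_n = 0.75 × 0.6 × 80 × 0.13256 × 6 = 28.6 kips.
Base metal shear (0.3125 in plate): yield φR_n = 1.0×0.6×50×0.3125×6 = 56.3 kips; rupture φR_n = 0.75×0.6×65×0.3125×6 = 54.8 kips; take 54.8 kips (rupture).
Tension yield (gross): A_g = 0.9375×0.3125 = 0.29297 in². φR_n = 0.90 × 50 × 0.29297 = 13.2 kips.
Governing: min(28.6, 54.8, 13.2) = 13.2 kips → gross-section yield.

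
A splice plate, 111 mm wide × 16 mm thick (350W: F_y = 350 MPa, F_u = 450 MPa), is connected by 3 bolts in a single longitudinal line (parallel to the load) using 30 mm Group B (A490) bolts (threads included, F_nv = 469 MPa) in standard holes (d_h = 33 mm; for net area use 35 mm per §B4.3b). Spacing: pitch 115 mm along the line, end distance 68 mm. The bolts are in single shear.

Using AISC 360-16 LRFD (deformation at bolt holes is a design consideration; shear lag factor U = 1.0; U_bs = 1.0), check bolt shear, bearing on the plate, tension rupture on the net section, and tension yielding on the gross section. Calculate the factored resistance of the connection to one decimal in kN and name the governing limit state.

Bolt shear: A_b = π(30)²/4 = 706.86 mm². φR_n = 0.75 × 469 × 706.86 × 3 × 1 = 745.9 kN.
Bearing (16 mm plate, F_u = 450 MPa): end bolts L_c = 68 − 33/2 = 51.5, R_n = min(1.2×51.5×16×450, 2.4×30×16×450) = 444.96 kN/bolt; interior L_c = 115 − 33 = 82, R_n = 518.4 kN/bolt. φR_n = 0.75 × (1×444.96 + 2×518.4) = 1111.3 kN.
Tension rupture (net): A_n = (111 − 1×35)×16 = 1216 mm² (U = 1.0, A_e = A_n). φR_n = 0.75 × 450 × 1216 = 410.4 kN.
Tension yield (gross): A_g = 111×16 = 1776 mm². φR_n = 0.90 × 350 × 1776 = 559.4 kN.
Governing: min(745.9, 1111.3, 410.4, 559.4) = 410.4 kN → net-section rupture.

410.4 kN (net-section rupture governs)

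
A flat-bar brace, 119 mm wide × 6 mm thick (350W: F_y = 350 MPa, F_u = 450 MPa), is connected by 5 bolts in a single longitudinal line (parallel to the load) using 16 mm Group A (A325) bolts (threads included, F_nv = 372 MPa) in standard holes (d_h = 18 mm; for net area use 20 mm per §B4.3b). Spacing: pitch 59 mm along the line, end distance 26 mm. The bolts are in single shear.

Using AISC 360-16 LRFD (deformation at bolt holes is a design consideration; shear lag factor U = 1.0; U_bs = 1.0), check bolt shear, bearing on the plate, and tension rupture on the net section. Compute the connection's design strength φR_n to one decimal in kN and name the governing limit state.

200.5 kN (net-section rupture governs)

Bolt shear: A_b = π(16)²/4 = 201.06 mm². φR_n = 0.75 × 372 × 201.06 × 5 × 1 = 280.5 kN.
Bearing (6 mm plate, F_u = 450 MPa): end bolts L_c = 26 − 18/2 = 17, R_n = min(1.2×17×6×450, 2.4×16×6×450) = 55.08 kN/bolt; interior L_c = 59 − 18 = 41, R_n = 103.68 kN/bolt. φR_n = 0.75 × (1×55.08 + 4×103.68) = 352.4 kN.
Tension rupture (net): A_n = (119 − 1×20)×6 = 594 mm² (U = 1.0, A_e = A_n). φR_n = 0.75 × 450 × 594 = 200.5 kN.
Governing: min(280.5, 352.4, 200.5) = 200.5 kN → net-section rupture.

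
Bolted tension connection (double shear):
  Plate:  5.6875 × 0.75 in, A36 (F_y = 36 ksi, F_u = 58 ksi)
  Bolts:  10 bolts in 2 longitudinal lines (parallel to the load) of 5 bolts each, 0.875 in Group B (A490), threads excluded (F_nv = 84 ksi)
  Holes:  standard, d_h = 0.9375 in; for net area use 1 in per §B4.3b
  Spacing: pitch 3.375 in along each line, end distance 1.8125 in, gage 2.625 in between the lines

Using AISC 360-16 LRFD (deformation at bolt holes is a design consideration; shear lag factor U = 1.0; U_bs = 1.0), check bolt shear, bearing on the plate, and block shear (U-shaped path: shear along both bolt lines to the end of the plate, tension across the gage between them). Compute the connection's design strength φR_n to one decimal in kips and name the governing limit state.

425.1 kips (block shear governs)

Bolt shear: A_b = π(0.875)²/4 = 0.60132 in². φR_n = 0.75 × 84 × 0.60132 × 10 × 2 = 757.7 kips.
Bearing (0.75 in plate, F_u = 58 ksi): end bolts L_c = 1.8125 − 0.9375/2 = 1.34375, R_n = min(1.2×1.34375×0.75×58, 2.4×0.875×0.75×58) = 70.144 kips/bolt; interior L_c = 3.375 − 0.9375 = 2.4375, R_n = 91.35 kips/bolt. φR_n = 0.75 × (2×70.144 + 8×91.35) = 653.3 kips.
Block shear: shear path 2×[1.8125+4×3.375] = 2×15.3125 in, A_gv = 22.969, A_nv = 2×(15.3125 − 4.5×1)×0.75 = 16.219 in²; tension across gage: (2.625 − 1×1)×0.75 = 1.2188 in². R_n = min(0.6×58×16.219, 0.6×36×22.969) + 1.0×58×1.2188 = min(564.42, 496.13) + 70.69 = 566.82 kips. φR_n = 0.75 × 566.82 = 425.1 kips.
Governing: min(757.7, 653.3, 425.1) = 425.1 kips → block shear.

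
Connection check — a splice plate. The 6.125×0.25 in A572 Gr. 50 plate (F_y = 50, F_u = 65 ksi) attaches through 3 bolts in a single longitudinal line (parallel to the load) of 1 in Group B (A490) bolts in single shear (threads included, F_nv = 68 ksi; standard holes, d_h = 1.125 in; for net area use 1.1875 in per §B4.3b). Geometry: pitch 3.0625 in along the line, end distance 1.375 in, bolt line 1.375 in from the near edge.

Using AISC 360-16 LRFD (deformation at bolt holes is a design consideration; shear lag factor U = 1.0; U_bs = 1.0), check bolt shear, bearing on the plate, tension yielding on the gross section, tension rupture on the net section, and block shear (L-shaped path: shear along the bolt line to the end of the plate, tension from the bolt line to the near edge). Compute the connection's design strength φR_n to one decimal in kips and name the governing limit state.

Bolt shear: A_b = π(1)²/4 = 0.7854 in². φR_n = 0.75 × 68 × 0.7854 × 3 × 1 = 120.2 kips.
Bearing (0.25 in plate, F_u = 65 ksi): end bolts L_c = 1.375 − 1.125/2 = 0.8125, R_n = min(1.2×0.8125×0.25×65, 2.4×1×0.25×65) = 15.844 kips/bolt; interior L_c = 3.0625 − 1.125 = 1.9375, R_n = 37.781 kips/bolt. φR_n = 0.75 × (1×15.844 + 2×37.781) = 68.6 kips.
Tension yield (gross): A_g = 6.125×0.25 = 1.5313 in². φR_n = 0.90 × 50 × 1.5313 = 68.9 kips.
Tension rupture (net): A_n = (6.125 − 1×1.1875)×0.25 = 1.2344 in² (U = 1.0, A_e = A_n). φR_n = 0.75 × 65 × 1.2344 = 60.2 kips.
Block shear: shear path 1×[1.375+2×3.0625] = 1×7.5 in, A_gv = 1.875, A_nv = 1×(7.5 − 2.5×1.1875)×0.25 = 1.1328 in²; tension to near edge: (1.375 − 0.5×1.1875)×0.25 = 0.19531 in². R_n = min(0.6×65×1.1328, 0.6×50×1.875) + 1.0×65×0.19531 = min(44.179, 56.25) + 12.695 = 56.874 kips. φR_n = 0.75 × 56.874 = 42.7 kips.
Governing: min(120.2, 68.6, 68.9, 60.2, 42.7) = 42.7 kips → block shear.

42.7 kips (block shear governs)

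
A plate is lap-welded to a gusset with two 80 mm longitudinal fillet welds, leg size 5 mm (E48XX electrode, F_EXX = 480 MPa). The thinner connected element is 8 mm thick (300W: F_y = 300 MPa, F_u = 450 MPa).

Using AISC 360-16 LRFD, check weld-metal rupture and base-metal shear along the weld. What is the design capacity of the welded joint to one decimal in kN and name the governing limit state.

Weld metal: throat = 0.707×5 = 3.535 mm, L = 2×80 = 160 mm. φR_n = 0.75 × 0.6 × 480 × 3.535 × 160 = 122.2 kN.
Base metal shear (8 mm plate): yield φR_n = 1.0×0.6×300×8×160 = 230.4 kN; rupture φR_n = 0.75×0.6×450×8×160 = 259.2 kN; take 230.4 kN (yield).
Governing: min(122.2, 230.4) = 122.2 kN → weld metal.

122.2 kN (weld metal governs)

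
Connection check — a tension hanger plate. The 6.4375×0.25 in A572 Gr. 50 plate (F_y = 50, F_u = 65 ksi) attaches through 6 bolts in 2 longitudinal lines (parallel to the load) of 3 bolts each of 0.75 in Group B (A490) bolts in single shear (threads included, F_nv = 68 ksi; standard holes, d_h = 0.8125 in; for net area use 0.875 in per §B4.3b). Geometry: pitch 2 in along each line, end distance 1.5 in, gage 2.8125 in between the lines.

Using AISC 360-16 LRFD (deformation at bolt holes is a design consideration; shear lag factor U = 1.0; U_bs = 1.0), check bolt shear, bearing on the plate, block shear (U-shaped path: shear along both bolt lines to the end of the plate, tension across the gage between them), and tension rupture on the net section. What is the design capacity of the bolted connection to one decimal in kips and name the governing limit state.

Bolt shear: A_b = π(0.75)²/4 = 0.44179 in². φR_n = 0.75 × 68 × 0.44179 × 6 × 1 = 135.2 kips.
Bearing (0.25 in plate, F_u = 65 ksi): end bolts L_c = 1.5 − 0.8125/2 = 1.09375, R_n = min(1.2×1.09375×0.25×65, 2.4×0.75×0.25×65) = 21.328 kips/bolt; interior L_c = 2 − 0.8125 = 1.1875, R_n = 23.156 kips/bolt. φR_n = 0.75 × (2×21.328 + 4×23.156) = 101.5 kips.
Block shear: shear path 2×[1.5+2×2] = 2×5.5 in, A_gv = 2.75, A_nv = 2×(5.5 − 2.5×0.875)×0.25 = 1.6563 in²; tension across gage: (2.8125 − 1×0.875)×0.25 = 0.48438 in². R_n = min(0.6×65×1.6563, 0.6×50×2.75) + 1.0×65×0.48438 = min(64.596, 82.5) + 31.485 = 96.081 kips. φR_n = 0.75 × 96.081 = 72.1 kips.
Tension rupture (net): A_n = (6.4375 − 2×0.875)×0.25 = 1.1719 in² (U = 1.0, A_e = A_n). φR_n = 0.75 × 65 × 1.1719 = 57.1 kips.
Governing: min(135.2, 101.5, 72.1, 57.1) = 57.1 kips → net-section rupture.

57.1 kips (net-section rupture governs)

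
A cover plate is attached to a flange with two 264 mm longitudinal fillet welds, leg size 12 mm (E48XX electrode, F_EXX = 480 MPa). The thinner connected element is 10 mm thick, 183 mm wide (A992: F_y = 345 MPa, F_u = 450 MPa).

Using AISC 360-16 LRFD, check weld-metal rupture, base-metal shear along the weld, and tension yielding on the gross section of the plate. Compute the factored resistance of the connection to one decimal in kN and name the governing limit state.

Weld metal: throat = 0.707×12 = 8.484 mm, L = 2×264 = 528 mm. φR_n = 0.75 × 0.6 × 480 × 8.484 × 528 = 967.6 kN.
Base metal shear (10 mm plate): yield φR_n = 1.0×0.6×345×10×528 = 1093.0 kN; rupture φR_n = 0.75×0.6×450×10×528 = 1069.2 kN; take 1069.2 kN (rupture).
Tension yield (gross): A_g = 183×10 = 1830 mm². φR_n = 0.90 × 345 × 1830 = 568.2 kN.
Governing: min(967.6, 1069.2, 568.2) = 568.2 kN → gross-section yield.

568.2 kN (gross-section yield governs)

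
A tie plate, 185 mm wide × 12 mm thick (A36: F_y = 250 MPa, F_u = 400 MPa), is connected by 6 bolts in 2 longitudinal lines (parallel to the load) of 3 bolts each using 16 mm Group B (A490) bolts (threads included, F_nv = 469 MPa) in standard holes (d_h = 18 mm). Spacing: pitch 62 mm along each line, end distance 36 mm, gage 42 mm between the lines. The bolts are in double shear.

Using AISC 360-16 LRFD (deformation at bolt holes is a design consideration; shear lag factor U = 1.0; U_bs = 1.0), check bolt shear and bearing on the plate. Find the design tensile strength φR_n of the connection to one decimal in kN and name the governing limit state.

786.2 kN (bearing governs)

Bolt shear: A_b = π(16)²/4 = 201.06 mm². φR_n = 0.75 × 469 × 201.06 × 6 × 2 = 848.7 kN.
Bearing (12 mm plate, F_u = 400 MPa): end bolts L_c = 36 − 18/2 = 27, R_n = min(1.2×27×12×400, 2.4×16×12×400) = 155.52 kN/bolt; interior L_c = 62 − 18 = 44, R_n = 184.32 kN/bolt. φR_n = 0.75 × (2×155.52 + 4×184.32) = 786.2 kN.
Governing: min(848.7, 786.2) = 786.2 kN → bearing.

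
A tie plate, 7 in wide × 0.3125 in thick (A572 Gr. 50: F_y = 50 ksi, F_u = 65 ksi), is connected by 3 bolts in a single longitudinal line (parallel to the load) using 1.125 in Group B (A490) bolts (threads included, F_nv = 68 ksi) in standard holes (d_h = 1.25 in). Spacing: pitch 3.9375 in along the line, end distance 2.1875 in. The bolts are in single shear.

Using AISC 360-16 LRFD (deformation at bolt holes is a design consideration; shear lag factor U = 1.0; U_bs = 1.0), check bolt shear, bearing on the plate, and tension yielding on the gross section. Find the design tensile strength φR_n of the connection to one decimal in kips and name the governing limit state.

Bolt shear: A_b = π(1.125)²/4 = 0.99402 in². φR_n = 0.75 × 68 × 0.99402 × 3 × 1 = 152.1 kips.
Bearing (0.3125 in plate, F_u = 65 ksi): end bolts L_c = 2.1875 − 1.25/2 = 1.5625, R_n = min(1.2×1.5625×0.3125×65, 2.4×1.125×0.3125×65) = 38.086 kips/bolt; interior L_c = 3.9375 − 1.25 = 2.6875, R_n = 54.844 kips/bolt. φR_n = 0.75 × (1×38.086 + 2×54.844) = 110.8 kips.
Tension yield (gross): A_g = 7×0.3125 = 2.1875 in². φR_n = 0.90 × 50 × 2.1875 = 98.4 kips.
Governing: min(152.1, 110.8, 98.4) = 98.4 kips → gross-section yield.

98.4 kips (gross-section yield governs)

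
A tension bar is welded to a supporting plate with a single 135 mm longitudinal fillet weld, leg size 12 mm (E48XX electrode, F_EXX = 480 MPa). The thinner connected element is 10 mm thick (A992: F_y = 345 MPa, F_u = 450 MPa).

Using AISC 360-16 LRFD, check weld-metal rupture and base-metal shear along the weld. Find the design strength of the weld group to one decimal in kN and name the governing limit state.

247.4 kN (weld metal governs)

Weld metal: throat = 0.707×12 = 8.484 mm, L = 135 mm. φR_n = 0.75 × 0.6 × 480 × 8.484 × 135 = 247.4 kN.
Base metal shear (10 mm plate): yield φR_n = 1.0×0.6×345×10×135 = 279.5 kN; rupture φR_n = 0.75×0.6×450×10×135 = 273.4 kN; take 273.4 kN (rupture).
Governing: min(247.4, 273.4) = 247.4 kN → weld metal.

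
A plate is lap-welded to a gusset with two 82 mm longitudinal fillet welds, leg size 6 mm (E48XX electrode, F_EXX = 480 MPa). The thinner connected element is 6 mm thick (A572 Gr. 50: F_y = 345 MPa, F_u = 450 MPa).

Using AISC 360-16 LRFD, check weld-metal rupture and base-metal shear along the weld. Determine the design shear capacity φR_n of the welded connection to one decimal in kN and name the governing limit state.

Weld metal: throat = 0.707×6 = 4.242 mm, L = 2×82 = 164 mm. φR_n = 0.75 × 0.6 × 480 × 4.242 × 164 = 150.3 kN.
Base metal shear (6 mm plate): yield φR_n = 1.0×0.6×345×6×164 = 203.7 kN; rupture φR_n = 0.75×0.6×450×6×164 = 199.3 kN; take 199.3 kN (rupture).
Governing: min(150.3, 199.3) = 150.3 kN → weld metal.

150.3 kN (weld metal governs)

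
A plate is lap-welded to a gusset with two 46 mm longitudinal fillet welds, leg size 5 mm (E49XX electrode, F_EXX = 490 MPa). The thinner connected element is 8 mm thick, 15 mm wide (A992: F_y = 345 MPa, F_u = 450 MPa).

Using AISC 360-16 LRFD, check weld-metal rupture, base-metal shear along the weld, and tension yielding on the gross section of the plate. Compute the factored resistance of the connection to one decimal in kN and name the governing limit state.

Weld metal: throat = 0.707×5 = 3.535 mm, L = 2×46 = 92 mm. φR_n = 0.75 × 0.6 × 490 × 3.535 × 92 = 71.7 kN.
Base metal shear (8 mm plate): yield φR_n = 1.0×0.6×345×8×92 = 152.4 kN; rupture φR_n = 0.75×0.6×450×8×92 = 149.0 kN; take 149.0 kN (rupture).
Tension yield (gross): A_g = 15×8 = 120 mm². φR_n = 0.90 × 345 × 120 = 37.3 kN.
Governing: min(71.7, 149.0, 37.3) = 37.3 kN → gross-section yield.

37.3 kN (gross-section yield governs)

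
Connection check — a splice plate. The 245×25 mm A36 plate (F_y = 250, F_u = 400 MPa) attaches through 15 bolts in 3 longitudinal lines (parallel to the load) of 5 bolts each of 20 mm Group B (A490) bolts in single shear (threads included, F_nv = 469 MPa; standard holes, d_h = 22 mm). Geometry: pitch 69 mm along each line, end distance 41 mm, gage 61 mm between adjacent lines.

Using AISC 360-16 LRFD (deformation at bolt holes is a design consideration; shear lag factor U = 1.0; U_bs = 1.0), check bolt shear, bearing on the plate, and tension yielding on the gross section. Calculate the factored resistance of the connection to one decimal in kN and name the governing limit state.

Bolt shear: A_b = π(20)²/4 = 314.16 mm². φR_n = 0.75 × 469 × 314.16 × 15 × 1 = 1657.6 kN.
Bearing (25 mm plate, F_u = 400 MPa): end bolts L_c = 41 − 22/2 = 30, R_n = min(1.2×30×25×400, 2.4×20×25×400) = 360 kN/bolt; interior L_c = 69 − 22 = 47, R_n = 480 kN/bolt. φR_n = 0.75 × (3×360 + 12×480) = 5130.0 kN.
Tension yield (gross): A_g = 245×25 = 6125 mm². φR_n = 0.90 × 250 × 6125 = 1378.1 kN.
Governing: min(1657.6, 5130.0, 1378.1) = 1378.1 kN → gross-section yield.

1378.1 kN (gross-section yield governs)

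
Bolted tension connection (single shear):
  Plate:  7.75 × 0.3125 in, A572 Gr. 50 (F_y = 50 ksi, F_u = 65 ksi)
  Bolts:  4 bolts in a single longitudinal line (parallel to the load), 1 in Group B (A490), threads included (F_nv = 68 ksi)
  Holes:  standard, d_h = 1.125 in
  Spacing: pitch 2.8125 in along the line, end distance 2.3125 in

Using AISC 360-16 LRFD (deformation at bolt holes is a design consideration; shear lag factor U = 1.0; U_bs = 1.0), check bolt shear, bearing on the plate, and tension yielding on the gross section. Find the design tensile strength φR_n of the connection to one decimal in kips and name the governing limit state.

Bolt shear: A_b = π(1)²/4 = 0.7854 in². φR_n = 0.75 × 68 × 0.7854 × 4 × 1 = 160.2 kips.
Bearing (0.3125 in plate, F_u = 65 ksi): end bolts L_c = 2.3125 − 1.125/2 = 1.75, R_n = min(1.2×1.75×0.3125×65, 2.4×1×0.3125×65) = 42.656 kips/bolt; interior L_c = 2.8125 − 1.125 = 1.6875, R_n = 41.133 kips/bolt. φR_n = 0.75 × (1×42.656 + 3×41.133) = 124.5 kips.
Tension yield (gross): A_g = 7.75×0.3125 = 2.4219 in². φR_n = 0.90 × 50 × 2.4219 = 109.0 kips.
Governing: min(160.2, 124.5, 109.0) = 109.0 kips → gross-section yield.

109.0 kips (gross-section yield governs)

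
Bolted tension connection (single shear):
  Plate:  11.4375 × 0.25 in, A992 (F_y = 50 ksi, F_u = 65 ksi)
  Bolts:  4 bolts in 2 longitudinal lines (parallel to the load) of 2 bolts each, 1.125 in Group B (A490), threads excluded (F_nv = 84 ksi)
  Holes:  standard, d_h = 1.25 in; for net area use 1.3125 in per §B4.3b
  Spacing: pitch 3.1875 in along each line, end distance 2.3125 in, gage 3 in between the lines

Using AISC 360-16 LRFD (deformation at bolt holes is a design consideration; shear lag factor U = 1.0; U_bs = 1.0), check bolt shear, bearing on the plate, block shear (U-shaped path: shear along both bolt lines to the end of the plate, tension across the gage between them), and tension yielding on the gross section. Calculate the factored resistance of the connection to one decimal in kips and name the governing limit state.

72.2 kips (block shear governs)

Bolt shear: A_b = π(1.125)²/4 = 0.99402 in². φR_n = 0.75 × 84 × 0.99402 × 4 × 1 = 250.5 kips.
Bearing (0.25 in plate, F_u = 65 ksi): end bolts L_c = 2.3125 − 1.25/2 = 1.6875, R_n = min(1.2×1.6875×0.25×65, 2.4×1.125×0.25×65) = 32.906 kips/bolt; interior L_c = 3.1875 − 1.25 = 1.9375, R_n = 37.781 kips/bolt. φR_n = 0.75 × (2×32.906 + 2×37.781) = 106.0 kips.
Block shear: shear path 2×[2.3125+1×3.1875] = 2×5.5 in, A_gv = 2.75, A_nv = 2×(5.5 − 1.5×1.3125)×0.25 = 1.7656 in²; tension across gage: (3 − 1×1.3125)×0.25 = 0.42188 in². R_n = min(0.6×65×1.7656, 0.6×50×2.75) + 1.0×65×0.42188 = min(68.858, 82.5) + 27.422 = 96.28 kips. φR_n = 0.75 × 96.28 = 72.2 kips.
Tension yield (gross): A_g = 11.4375×0.25 = 2.8594 in². φR_n = 0.90 × 50 × 2.8594 = 128.7 kips.
Governing: min(250.5, 106.0, 72.2, 128.7) = 72.2 kips → block shear.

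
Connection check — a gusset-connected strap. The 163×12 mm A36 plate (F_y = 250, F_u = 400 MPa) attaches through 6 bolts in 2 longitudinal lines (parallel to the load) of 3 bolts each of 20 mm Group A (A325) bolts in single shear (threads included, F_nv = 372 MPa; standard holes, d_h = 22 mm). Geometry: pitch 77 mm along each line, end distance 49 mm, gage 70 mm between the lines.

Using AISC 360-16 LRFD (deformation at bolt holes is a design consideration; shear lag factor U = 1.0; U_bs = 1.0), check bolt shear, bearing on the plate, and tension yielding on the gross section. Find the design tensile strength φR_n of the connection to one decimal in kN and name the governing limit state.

440.1 kN (gross-section yield governs)

Bolt shear: A_b = π(20)²/4 = 314.16 mm². φR_n = 0.75 × 372 × 314.16 × 6 × 1 = 525.9 kN.
Bearing (12 mm plate, F_u = 400 MPa): end bolts L_c = 49 − 22/2 = 38, R_n = min(1.2×38×12×400, 2.4×20×12×400) = 218.88 kN/bolt; interior L_c = 77 − 22 = 55, R_n = 230.4 kN/bolt. φR_n = 0.75 × (2×218.88 + 4×230.4) = 1019.5 kN.
Tension yield (gross): A_g = 163×12 = 1956 mm². φR_n = 0.90 × 250 × 1956 = 440.1 kN.
Governing: min(525.9, 1019.5, 440.1) = 440.1 kN → gross-section yield.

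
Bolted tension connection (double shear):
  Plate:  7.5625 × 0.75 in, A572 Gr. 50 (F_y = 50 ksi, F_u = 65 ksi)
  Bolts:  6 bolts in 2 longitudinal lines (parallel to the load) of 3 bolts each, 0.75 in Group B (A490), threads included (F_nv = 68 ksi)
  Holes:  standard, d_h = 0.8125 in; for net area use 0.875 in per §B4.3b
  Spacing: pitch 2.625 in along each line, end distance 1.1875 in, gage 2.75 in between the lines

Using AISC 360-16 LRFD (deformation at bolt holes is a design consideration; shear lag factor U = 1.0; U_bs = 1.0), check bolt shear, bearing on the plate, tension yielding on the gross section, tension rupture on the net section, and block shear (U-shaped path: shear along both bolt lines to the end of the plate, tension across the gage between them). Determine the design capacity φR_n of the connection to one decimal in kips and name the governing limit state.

212.5 kips (net-section rupture governs)

Bolt shear: A_b = π(0.75)²/4 = 0.44179 in². φR_n = 0.75 × 68 × 0.44179 × 6 × 2 = 270.4 kips.
Bearing (0.75 in plate, F_u = 65 ksi): end bolts L_c = 1.1875 − 0.8125/2 = 0.78125, R_n = min(1.2×0.78125×0.75×65, 2.4×0.75×0.75×65) = 45.703 kips/bolt; interior L_c = 2.625 − 0.8125 = 1.8125, R_n = 87.75 kips/bolt. φR_n = 0.75 × (2×45.703 + 4×87.75) = 331.8 kips.
Tension yield (gross): A_g = 7.5625×0.75 = 5.6719 in². φR_n = 0.90 × 50 × 5.6719 = 255.2 kips.
Tension rupture (net): A_n = (7.5625 − 2×0.875)×0.75 = 4.3594 in² (U = 1.0, A_e = A_n). φR_n = 0.75 × 65 × 4.3594 = 212.5 kips.
Block shear: shear path 2×[1.1875+2×2.625] = 2×6.4375 in, A_gv = 9.6563, A_nv = 2×(6.4375 − 2.5×0.875)×0.75 = 6.375 in²; tension across gage: (2.75 − 1×0.875)×0.75 = 1.4063 in². R_n = min(0.6×65×6.375, 0.6×50×9.6563) + 1.0×65×1.4063 = min(248.63, 289.69) + 91.41 = 340.04 kips. φR_n = 0.75 × 340.04 = 255.0 kips.
Governing: min(270.4, 331.8, 255.2, 212.5, 255.0) = 212.5 kips → net-section rupture.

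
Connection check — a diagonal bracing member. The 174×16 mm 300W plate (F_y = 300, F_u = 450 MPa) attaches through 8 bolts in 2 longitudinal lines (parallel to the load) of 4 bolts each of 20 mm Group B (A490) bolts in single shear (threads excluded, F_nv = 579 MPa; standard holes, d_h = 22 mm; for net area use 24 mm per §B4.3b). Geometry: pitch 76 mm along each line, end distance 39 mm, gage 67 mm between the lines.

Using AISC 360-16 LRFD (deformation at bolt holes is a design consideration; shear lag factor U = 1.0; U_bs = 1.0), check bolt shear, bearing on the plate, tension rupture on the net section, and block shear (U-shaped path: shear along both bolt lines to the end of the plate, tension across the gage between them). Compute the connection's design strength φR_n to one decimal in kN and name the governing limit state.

Bolt shear: A_b = π(20)²/4 = 314.16 mm². φR_n = 0.75 × 579 × 314.16 × 8 × 1 = 1091.4 kN.
Bearing (16 mm plate, F_u = 450 MPa): end bolts L_c = 39 − 22/2 = 28, R_n = min(1.2×28×16×450, 2.4×20×16×450) = 241.92 kN/bolt; interior L_c = 76 − 22 = 54, R_n = 345.6 kN/bolt. φR_n = 0.75 × (2×241.92 + 6×345.6) = 1918.1 kN.
Tension rupture (net): A_n = (174 − 2×24)×16 = 2016 mm² (U = 1.0, A_e = A_n). φR_n = 0.75 × 450 × 2016 = 680.4 kN.
Block shear: shear path 2×[39+3×76] = 2×267 mm, A_gv = 8544, A_nv = 2×(267 − 3.5×24)×16 = 5856 mm²; tension across gage: (67 − 1×24)×16 = 688 mm². R_n = min(0.6×450×5856, 0.6×300×8544) + 1.0×450×688 = min(1581.1, 1537.9) + 309.6 = 1847.5 kN. φR_n = 0.75 × 1847.5 = 1385.6 kN.
Governing: min(1091.4, 1918.1, 680.4, 1385.6) = 680.4 kN → net-section rupture.

680.4 kN (net-section rupture governs)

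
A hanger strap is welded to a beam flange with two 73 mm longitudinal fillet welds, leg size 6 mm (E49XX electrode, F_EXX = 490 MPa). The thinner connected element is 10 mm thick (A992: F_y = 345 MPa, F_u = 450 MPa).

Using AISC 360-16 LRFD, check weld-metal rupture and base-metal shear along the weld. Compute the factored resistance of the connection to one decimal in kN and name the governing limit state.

136.6 kN (weld metal governs)

Weld metal: throat = 0.707×6 = 4.242 mm, L = 2×73 = 146 mm. φR_n = 0.75 × 0.6 × 490 × 4.242 × 146 = 136.6 kN.
Base metal shear (10 mm plate): yield φR_n = 1.0×0.6×345×10×146 = 302.2 kN; rupture φR_n = 0.75×0.6×450×10×146 = 295.7 kN; take 295.7 kN (rupture).
Governing: min(136.6, 295.7) = 136.6 kN → weld metal.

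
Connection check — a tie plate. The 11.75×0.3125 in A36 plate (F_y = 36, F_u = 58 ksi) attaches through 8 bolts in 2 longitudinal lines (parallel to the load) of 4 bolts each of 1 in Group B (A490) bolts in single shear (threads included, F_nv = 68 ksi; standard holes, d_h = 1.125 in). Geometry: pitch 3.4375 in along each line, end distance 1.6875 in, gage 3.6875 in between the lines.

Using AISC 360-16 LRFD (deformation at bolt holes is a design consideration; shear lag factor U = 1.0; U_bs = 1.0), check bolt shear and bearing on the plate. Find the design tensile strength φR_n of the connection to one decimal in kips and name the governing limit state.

232.5 kips (bearing governs)

Bolt shear: A_b = π(1)²/4 = 0.7854 in². φR_n = 0.75 × 68 × 0.7854 × 8 × 1 = 320.4 kips.
Bearing (0.3125 in plate, F_u = 58 ksi): end bolts L_c = 1.6875 − 1.125/2 = 1.125, R_n = min(1.2×1.125×0.3125×58, 2.4×1×0.3125×58) = 24.469 kips/bolt; interior L_c = 3.4375 − 1.125 = 2.3125, R_n = 43.5 kips/bolt. φR_n = 0.75 × (2×24.469 + 6×43.5) = 232.5 kips.
Governing: min(320.4, 232.5) = 232.5 kips → bearing.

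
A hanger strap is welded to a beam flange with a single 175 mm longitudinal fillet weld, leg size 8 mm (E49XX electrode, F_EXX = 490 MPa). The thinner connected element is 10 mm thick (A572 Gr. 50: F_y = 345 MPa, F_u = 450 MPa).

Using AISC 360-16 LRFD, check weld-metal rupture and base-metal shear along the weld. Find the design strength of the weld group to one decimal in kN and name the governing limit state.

Weld metal: throat = 0.707×8 = 5.656 mm, L = 175 mm. φR_n = 0.75 × 0.6 × 490 × 5.656 × 175 = 218.3 kN.
Base metal shear (10 mm plate): yield φR_n = 1.0×0.6×345×10×175 = 362.3 kN; rupture φR_n = 0.75×0.6×450×10×175 = 354.4 kN; take 354.4 kN (rupture).
Governing: min(218.3, 354.4) = 218.3 kN → weld metal.

218.3 kN (weld metal governs)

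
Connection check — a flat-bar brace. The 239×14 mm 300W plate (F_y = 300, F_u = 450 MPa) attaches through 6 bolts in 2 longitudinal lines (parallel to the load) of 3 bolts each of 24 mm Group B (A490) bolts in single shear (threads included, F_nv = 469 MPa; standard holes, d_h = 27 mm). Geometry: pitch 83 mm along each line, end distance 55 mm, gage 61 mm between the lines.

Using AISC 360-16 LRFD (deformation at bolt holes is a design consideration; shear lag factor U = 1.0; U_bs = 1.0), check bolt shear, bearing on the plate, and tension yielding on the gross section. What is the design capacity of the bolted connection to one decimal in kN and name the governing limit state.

Bolt shear: A_b = π(24)²/4 = 452.39 mm². φR_n = 0.75 × 469 × 452.39 × 6 × 1 = 954.8 kN.
Bearing (14 mm plate, F_u = 450 MPa): end bolts L_c = 55 − 27/2 = 41.5, R_n = min(1.2×41.5×14×450, 2.4×24×14×450) = 313.74 kN/bolt; interior L_c = 83 − 27 = 56, R_n = 362.88 kN/bolt. φR_n = 0.75 × (2×313.74 + 4×362.88) = 1559.3 kN.
Tension yield (gross): A_g = 239×14 = 3346 mm². φR_n = 0.90 × 300 × 3346 = 903.4 kN.
Governing: min(954.8, 1559.3, 903.4) = 903.4 kN → gross-section yield.

903.4 kN (gross-section yield governs)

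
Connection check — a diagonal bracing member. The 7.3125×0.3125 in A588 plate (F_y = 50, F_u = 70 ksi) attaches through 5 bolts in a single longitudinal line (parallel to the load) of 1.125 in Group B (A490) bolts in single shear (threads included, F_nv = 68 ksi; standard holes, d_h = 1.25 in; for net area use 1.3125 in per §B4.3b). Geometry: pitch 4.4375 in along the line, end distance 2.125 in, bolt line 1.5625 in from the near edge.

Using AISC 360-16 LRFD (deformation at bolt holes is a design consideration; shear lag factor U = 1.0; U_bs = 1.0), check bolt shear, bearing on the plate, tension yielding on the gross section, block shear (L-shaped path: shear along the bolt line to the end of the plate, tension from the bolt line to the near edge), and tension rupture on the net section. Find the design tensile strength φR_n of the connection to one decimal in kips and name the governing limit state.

Bolt shear: A_b = π(1.125)²/4 = 0.99402 in². φR_n = 0.75 × 68 × 0.99402 × 5 × 1 = 253.5 kips.
Bearing (0.3125 in plate, F_u = 70 ksi): end bolts L_c = 2.125 − 1.25/2 = 1.5, R_n = min(1.2×1.5×0.3125×70, 2.4×1.125×0.3125×70) = 39.375 kips/bolt; interior L_c = 4.4375 − 1.25 = 3.1875, R_n = 59.063 kips/bolt. φR_n = 0.75 × (1×39.375 + 4×59.063) = 206.7 kips.
Tension yield (gross): A_g = 7.3125×0.3125 = 2.2852 in². φR_n = 0.90 × 50 × 2.2852 = 102.8 kips.
Block shear: shear path 1×[2.125+4×4.4375] = 1×19.875 in, A_gv = 6.2109, A_nv = 1×(19.875 − 4.5×1.3125)×0.3125 = 4.3652 in²; tension to near edge: (1.5625 − 0.5×1.3125)×0.3125 = 0.2832 in². R_n = min(0.6×70×4.3652, 0.6×50×6.2109) + 1.0×70×0.2832 = min(183.34, 186.33) + 19.824 = 203.16 kips. φR_n = 0.75 × 203.16 = 152.4 kips.
Tension rupture (net): A_n = (7.3125 − 1×1.3125)×0.3125 = 1.875 in² (U = 1.0, A_e = A_n). φR_n = 0.75 × 70 × 1.875 = 98.4 kips.
Governing: min(253.5, 206.7, 102.8, 152.4, 98.4) = 98.4 kips → net-section rupture.

98.4 kips (net-section rupture governs)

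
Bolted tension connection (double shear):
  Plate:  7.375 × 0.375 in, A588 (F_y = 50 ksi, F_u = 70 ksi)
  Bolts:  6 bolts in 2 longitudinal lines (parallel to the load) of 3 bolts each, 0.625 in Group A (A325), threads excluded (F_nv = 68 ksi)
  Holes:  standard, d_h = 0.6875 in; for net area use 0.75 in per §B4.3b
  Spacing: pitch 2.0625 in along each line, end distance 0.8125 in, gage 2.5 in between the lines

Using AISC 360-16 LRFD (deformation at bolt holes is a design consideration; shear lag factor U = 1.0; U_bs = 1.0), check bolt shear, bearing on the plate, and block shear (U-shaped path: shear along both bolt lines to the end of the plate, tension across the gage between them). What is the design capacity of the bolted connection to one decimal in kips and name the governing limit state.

106.8 kips (block shear governs)

Bolt shear: A_b = π(0.625)²/4 = 0.3068 in². φR_n = 0.75 × 68 × 0.3068 × 6 × 2 = 187.8 kips.
Bearing (0.375 in plate, F_u = 70 ksi): end bolts L_c = 0.8125 − 0.6875/2 = 0.46875, R_n = min(1.2×0.46875×0.375×70, 2.4×0.625×0.375×70) = 14.766 kips/bolt; interior L_c = 2.0625 − 0.6875 = 1.375, R_n = 39.375 kips/bolt. φR_n = 0.75 × (2×14.766 + 4×39.375) = 140.3 kips.
Block shear: shear path 2×[0.8125+2×2.0625] = 2×4.9375 in, A_gv = 3.7031, A_nv = 2×(4.9375 − 2.5×0.75)×0.375 = 2.2969 in²; tension across gage: (2.5 − 1×0.75)×0.375 = 0.65625 in². R_n = min(0.6×70×2.2969, 0.6×50×3.7031) + 1.0×70×0.65625 = min(96.47, 111.09) + 45.938 = 142.41 kips. φR_n = 0.75 × 142.41 = 106.8 kips.
Governing: min(187.8, 140.3, 106.8) = 106.8 kips → block shear.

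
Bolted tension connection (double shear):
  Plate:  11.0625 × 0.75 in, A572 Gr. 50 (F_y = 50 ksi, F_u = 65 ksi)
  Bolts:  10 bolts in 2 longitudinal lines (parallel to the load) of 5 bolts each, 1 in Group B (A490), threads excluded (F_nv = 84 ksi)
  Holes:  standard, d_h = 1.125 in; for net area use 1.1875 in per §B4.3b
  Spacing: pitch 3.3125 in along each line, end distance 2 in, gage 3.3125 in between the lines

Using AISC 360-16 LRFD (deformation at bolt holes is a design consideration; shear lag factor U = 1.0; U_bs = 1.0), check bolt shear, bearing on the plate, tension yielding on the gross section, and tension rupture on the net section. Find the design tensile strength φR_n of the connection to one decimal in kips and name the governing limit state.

Bolt shear: A_b = π(1)²/4 = 0.7854 in². φR_n = 0.75 × 84 × 0.7854 × 10 × 2 = 989.6 kips.
Bearing (0.75 in plate, F_u = 65 ksi): end bolts L_c = 2 − 1.125/2 = 1.4375, R_n = min(1.2×1.4375×0.75×65, 2.4×1×0.75×65) = 84.094 kips/bolt; interior L_c = 3.3125 − 1.125 = 2.1875, R_n = 117 kips/bolt. φR_n = 0.75 × (2×84.094 + 8×117) = 828.1 kips.
Tension yield (gross): A_g = 11.0625×0.75 = 8.2969 in². φR_n = 0.90 × 50 × 8.2969 = 373.4 kips.
Tension rupture (net): A_n = (11.0625 − 2×1.1875)×0.75 = 6.5156 in² (U = 1.0, A_e = A_n). φR_n = 0.75 × 65 × 6.5156 = 317.6 kips.
Governing: min(989.6, 828.1, 373.4, 317.6) = 317.6 kips → net-section rupture.

317.6 kips (net-section rupture governs)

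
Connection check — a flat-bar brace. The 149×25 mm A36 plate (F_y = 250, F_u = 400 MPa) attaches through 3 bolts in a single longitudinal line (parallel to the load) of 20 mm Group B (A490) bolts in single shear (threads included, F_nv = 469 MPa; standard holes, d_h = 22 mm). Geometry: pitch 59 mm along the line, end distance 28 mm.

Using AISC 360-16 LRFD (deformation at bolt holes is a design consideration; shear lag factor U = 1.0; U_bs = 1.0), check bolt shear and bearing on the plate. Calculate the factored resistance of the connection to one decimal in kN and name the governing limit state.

331.5 kN (bolt shear governs)

Bolt shear: A_b = π(20)²/4 = 314.16 mm². φR_n = 0.75 × 469 × 314.16 × 3 × 1 = 331.5 kN.
Bearing (25 mm plate, F_u = 400 MPa): end bolts L_c = 28 − 22/2 = 17, R_n = min(1.2×17×25×400, 2.4×20×25×400) = 204 kN/bolt; interior L_c = 59 − 22 = 37, R_n = 444 kN/bolt. φR_n = 0.75 × (1×204 + 2×444) = 819.0 kN.
Governing: min(331.5, 819.0) = 331.5 kN → bolt shear.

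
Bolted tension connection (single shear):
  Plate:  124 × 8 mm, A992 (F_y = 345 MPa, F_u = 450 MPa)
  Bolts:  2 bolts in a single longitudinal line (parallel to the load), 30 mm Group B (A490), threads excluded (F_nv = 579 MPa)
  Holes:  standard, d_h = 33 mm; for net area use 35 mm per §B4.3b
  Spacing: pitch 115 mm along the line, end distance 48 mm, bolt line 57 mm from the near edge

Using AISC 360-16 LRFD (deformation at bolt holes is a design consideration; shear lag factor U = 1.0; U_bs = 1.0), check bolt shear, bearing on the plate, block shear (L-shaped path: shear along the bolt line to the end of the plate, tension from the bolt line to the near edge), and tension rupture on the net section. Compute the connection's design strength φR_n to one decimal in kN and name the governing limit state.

Bolt shear: A_b = π(30)²/4 = 706.86 mm². φR_n = 0.75 × 579 × 706.86 × 2 × 1 = 613.9 kN.
Bearing (8 mm plate, F_u = 450 MPa): end bolts L_c = 48 − 33/2 = 31.5, R_n = min(1.2×31.5×8×450, 2.4×30×8×450) = 136.08 kN/bolt; interior L_c = 115 − 33 = 82, R_n = 259.2 kN/bolt. φR_n = 0.75 × (1×136.08 + 1×259.2) = 296.5 kN.
Block shear: shear path 1×[48+1×115] = 1×163 mm, A_gv = 1304, A_nv = 1×(163 − 1.5×35)×8 = 884 mm²; tension to near edge: (57 − 0.5×35)×8 = 316 mm². R_n = min(0.6×450×884, 0.6×345×1304) + 1.0×450×316 = min(238.68, 269.93) + 142.2 = 380.88 kN. φR_n = 0.75 × 380.88 = 285.7 kN.
Tension rupture (net): A_n = (124 − 1×35)×8 = 712 mm² (U = 1.0, A_e = A_n). φR_n = 0.75 × 450 × 712 = 240.3 kN.
Governing: min(613.9, 296.5, 285.7, 240.3) = 240.3 kN → net-section rupture.

240.3 kN (net-section rupture governs)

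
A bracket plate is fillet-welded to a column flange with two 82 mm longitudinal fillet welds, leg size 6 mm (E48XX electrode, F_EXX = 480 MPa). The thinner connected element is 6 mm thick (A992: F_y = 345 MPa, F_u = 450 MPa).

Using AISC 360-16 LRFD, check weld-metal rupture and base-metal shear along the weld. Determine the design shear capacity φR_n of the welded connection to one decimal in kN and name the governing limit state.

Weld metal: throat = 0.707×6 = 4.242 mm, L = 2×82 = 164 mm. φR_n = 0.75 × 0.6 × 480 × 4.242 × 164 = 150.3 kN.
Base metal shear (6 mm plate): yield φR_n = 1.0×0.6×345×6×164 = 203.7 kN; rupture φR_n = 0.75×0.6×450×6×164 = 199.3 kN; take 199.3 kN (rupture).
Governing: min(150.3, 199.3) = 150.3 kN → weld metal.

150.3 kN (weld metal governs)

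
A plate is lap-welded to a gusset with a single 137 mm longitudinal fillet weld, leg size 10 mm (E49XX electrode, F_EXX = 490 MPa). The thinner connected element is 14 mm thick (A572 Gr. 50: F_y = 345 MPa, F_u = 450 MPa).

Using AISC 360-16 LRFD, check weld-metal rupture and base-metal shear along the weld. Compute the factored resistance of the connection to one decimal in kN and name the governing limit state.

Weld metal: throat = 0.707×10 = 7.07 mm, L = 137 mm. φR_n = 0.75 × 0.6 × 490 × 7.07 × 137 = 213.6 kN.
Base metal shear (14 mm plate): yield φR_n = 1.0×0.6×345×14×137 = 397.0 kN; rupture φR_n = 0.75×0.6×450×14×137 = 388.4 kN; take 388.4 kN (rupture).
Governing: min(213.6, 388.4) = 213.6 kN → weld metal.

213.6 kN (weld metal governs)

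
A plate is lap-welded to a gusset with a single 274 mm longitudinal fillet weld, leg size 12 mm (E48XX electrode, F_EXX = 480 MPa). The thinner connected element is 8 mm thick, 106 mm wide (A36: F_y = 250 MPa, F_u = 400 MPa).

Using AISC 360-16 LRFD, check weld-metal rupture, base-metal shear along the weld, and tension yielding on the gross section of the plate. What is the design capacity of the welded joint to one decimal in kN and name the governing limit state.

190.8 kN (gross-section yield governs)

Weld metal: throat = 0.707×12 = 8.484 mm, L = 274 mm. φR_n = 0.75 × 0.6 × 480 × 8.484 × 274 = 502.1 kN.
Base metal shear (8 mm plate): yield φR_n = 1.0×0.6×250×8×274 = 328.8 kN; rupture φR_n = 0.75×0.6×400×8×274 = 394.6 kN; take 328.8 kN (yield).
Tension yield (gross): A_g = 106×8 = 848 mm². φR_n = 0.90 × 250 × 848 = 190.8 kN.
Governing: min(502.1, 328.8, 190.8) = 190.8 kN → gross-section yield.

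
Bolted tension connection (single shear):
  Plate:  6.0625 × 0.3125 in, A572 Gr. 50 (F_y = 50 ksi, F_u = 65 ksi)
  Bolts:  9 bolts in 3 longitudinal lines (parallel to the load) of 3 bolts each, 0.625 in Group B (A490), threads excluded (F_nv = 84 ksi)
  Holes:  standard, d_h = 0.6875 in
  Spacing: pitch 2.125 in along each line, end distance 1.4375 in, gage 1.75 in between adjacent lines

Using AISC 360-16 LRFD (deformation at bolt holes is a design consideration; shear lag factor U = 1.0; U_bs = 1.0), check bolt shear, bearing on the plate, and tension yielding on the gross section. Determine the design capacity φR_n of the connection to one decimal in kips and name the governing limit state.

Bolt shear: A_b = π(0.625)²/4 = 0.3068 in². φR_n = 0.75 × 84 × 0.3068 × 9 × 1 = 174.0 kips.
Bearing (0.3125 in plate, F_u = 65 ksi): end bolts L_c = 1.4375 − 0.6875/2 = 1.09375, R_n = min(1.2×1.09375×0.3125×65, 2.4×0.625×0.3125×65) = 26.66 kips/bolt; interior L_c = 2.125 − 0.6875 = 1.4375, R_n = 30.469 kips/bolt. φR_n = 0.75 × (3×26.66 + 6×30.469) = 197.1 kips.
Tension yield (gross): A_g = 6.0625×0.3125 = 1.8945 in². φR_n = 0.90 × 50 × 1.8945 = 85.3 kips.
Governing: min(174.0, 197.1, 85.3) = 85.3 kips → gross-section yield.

85.3 kips (gross-section yield governs)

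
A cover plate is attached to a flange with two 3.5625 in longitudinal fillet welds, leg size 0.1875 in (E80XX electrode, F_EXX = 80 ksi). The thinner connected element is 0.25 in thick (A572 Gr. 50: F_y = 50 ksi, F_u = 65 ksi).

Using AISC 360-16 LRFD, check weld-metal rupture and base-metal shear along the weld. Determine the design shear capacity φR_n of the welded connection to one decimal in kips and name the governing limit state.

Weld metal: throat = 0.707×0.1875 = 0.13256 in, L = 2×3.5625 = 7.125 in. φR_n = 0.75 × 0.6 × 80 × 0.13256 × 7.125 = 34.0 kips.
Base metal shear (0.25 in plate): yield φR_n = 1.0×0.6×50×0.25×7.125 = 53.4 kips; rupture φR_n = 0.75×0.6×65×0.25×7.125 = 52.1 kips; take 52.1 kips (rupture).
Governing: min(34.0, 52.1) = 34.0 kips → weld metal.

34.0 kips (weld metal governs)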